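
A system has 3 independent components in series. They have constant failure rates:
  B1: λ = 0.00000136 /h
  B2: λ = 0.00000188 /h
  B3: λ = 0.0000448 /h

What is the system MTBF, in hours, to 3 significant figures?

20800

Series of exponential components: λ_sys = Σ λ_i
λ_sys = 0.00000136 + 0.00000188 + 0.0000448 = 4.8040e-05 /h
MTBF = 1 / λ_sys = 20800 h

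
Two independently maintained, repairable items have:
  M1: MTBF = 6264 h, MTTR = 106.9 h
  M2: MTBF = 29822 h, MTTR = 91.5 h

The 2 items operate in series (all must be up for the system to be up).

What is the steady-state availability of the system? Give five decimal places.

0.98021

A(M1) = MTBF/(MTBF+MTTR) = 6264/(6264+106.9) = 0.983221
A(M2) = MTBF/(MTBF+MTTR) = 29822/(29822+91.5) = 0.996941
Series availability: 0.983221 × 0.996941 = 0.98021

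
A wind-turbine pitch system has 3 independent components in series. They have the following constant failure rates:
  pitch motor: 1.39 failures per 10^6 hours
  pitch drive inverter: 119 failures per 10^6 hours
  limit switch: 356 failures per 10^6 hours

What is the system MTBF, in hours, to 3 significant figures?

2100

Series of exponential components: λ_sys = Σ λ_i
λ_sys = 0.00000139 + 0.000119 + 0.000356 = 4.7639e-04 /h
MTBF = 1 / λ_sys = 2100 h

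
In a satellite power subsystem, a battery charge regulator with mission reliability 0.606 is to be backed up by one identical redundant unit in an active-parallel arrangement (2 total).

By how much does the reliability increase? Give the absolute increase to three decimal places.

R_before = 0.606
R_after = 1 − (1 − 0.606)^2 = 0.845
ΔR = 0.845 − 0.606 = 0.239

0.239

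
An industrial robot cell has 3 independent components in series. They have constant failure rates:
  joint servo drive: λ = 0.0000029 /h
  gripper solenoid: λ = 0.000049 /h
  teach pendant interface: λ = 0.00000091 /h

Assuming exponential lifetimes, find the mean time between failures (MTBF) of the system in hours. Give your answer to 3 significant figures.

Series of exponential components: λ_sys = Σ λ_i
λ_sys = 0.0000029 + 0.000049 + 0.00000091 = 5.2810e-05 /h
MTBF = 1 / λ_sys = 18900 h

18900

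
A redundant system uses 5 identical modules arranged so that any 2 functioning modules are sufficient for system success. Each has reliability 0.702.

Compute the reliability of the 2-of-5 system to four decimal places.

0.9700

R = Σ_{i=2}^{5} C(5,i) p^i (1−p)^{5−i} with p = 0.702
C(5,2)·0.702^2·0.298^3 = 0.130414
C(5,3)·0.702^3·0.298^2 = 0.307216
C(5,4)·0.702^4·0.298^1 = 0.361855
C(5,5)·0.702^5·0.298^0 = 0.170485
Sum = 0.9700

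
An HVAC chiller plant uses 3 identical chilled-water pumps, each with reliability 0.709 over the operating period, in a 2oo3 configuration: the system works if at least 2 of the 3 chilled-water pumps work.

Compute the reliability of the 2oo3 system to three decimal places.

R = Σ_{i=2}^{3} C(3,i) p^i (1−p)^{3−i} with p = 0.709
C(3,2)·0.709^2·0.291^1 = 0.43884
C(3,3)·0.709^3·0.291^0 = 0.35640
Sum = 0.795

0.795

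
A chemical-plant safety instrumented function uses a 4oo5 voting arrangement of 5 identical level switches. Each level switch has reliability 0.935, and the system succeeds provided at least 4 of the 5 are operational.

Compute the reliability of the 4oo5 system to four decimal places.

R = Σ_{i=4}^{5} C(5,i) p^i (1−p)^{5−i} with p = 0.935
C(5,4)·0.935^4·0.065^1 = 0.248388
C(5,5)·0.935^5·0.065^0 = 0.714592
Sum = 0.9630

0.9630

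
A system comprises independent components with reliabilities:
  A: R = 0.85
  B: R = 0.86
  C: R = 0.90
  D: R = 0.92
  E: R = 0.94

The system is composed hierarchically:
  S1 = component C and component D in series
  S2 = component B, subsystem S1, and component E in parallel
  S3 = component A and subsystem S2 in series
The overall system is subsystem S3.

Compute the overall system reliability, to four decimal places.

Series (C and D): 0.900000 × 0.920000 = 0.828000
Parallel (B, [0.828000], and E): 1 − (1 − 0.860000)(1 − 0.828000)(1 − 0.940000) = 0.998555
Series (A and [0.998555]): 0.850000 × 0.998555 = 0.8488

0.8488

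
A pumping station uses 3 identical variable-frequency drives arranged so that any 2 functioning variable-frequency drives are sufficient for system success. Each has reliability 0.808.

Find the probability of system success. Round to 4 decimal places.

R = Σ_{i=2}^{3} C(3,i) p^i (1−p)^{3−i} with p = 0.808
C(3,2)·0.808^2·0.192^1 = 0.376050
C(3,3)·0.808^3·0.192^0 = 0.527514
Sum = 0.9036

0.9036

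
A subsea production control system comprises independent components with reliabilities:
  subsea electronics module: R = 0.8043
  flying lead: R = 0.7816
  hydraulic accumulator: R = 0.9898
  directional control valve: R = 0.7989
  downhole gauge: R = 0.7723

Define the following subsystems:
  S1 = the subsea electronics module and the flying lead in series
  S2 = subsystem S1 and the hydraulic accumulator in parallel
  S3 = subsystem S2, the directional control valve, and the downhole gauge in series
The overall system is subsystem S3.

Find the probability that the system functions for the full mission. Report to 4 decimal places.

Series (subsea electronics module and flying lead): 0.804300 × 0.781600 = 0.628641
Parallel ([0.628641] and hydraulic accumulator): 1 − (1 − 0.628641)(1 − 0.989800) = 0.996212
Series ([0.996212], directional control valve, and downhole gauge): 0.996212 × 0.798900 × 0.772300 = 0.6147

0.6147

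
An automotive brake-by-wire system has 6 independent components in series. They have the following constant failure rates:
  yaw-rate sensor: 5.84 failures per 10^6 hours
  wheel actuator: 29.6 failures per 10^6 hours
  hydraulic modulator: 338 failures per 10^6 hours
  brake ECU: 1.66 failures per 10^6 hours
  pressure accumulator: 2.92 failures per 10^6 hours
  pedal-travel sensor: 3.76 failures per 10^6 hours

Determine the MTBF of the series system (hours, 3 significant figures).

Series of exponential components: λ_sys = Σ λ_i
λ_sys = 0.00000584 + 0.0000296 + 0.000338 + 0.00000166 + 0.00000292 + 0.00000376 = 3.8178e-04 /h
MTBF = 1 / λ_sys = 2620 h

2620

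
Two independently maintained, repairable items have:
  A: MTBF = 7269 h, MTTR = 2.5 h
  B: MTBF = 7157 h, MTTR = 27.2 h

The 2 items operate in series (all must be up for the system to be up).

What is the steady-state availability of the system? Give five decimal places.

A(A) = MTBF/(MTBF+MTTR) = 7269/(7269+2.5) = 0.999656
A(B) = MTBF/(MTBF+MTTR) = 7157/(7157+27.2) = 0.996214
Series availability: 0.999656 × 0.996214 = 0.99587

0.99587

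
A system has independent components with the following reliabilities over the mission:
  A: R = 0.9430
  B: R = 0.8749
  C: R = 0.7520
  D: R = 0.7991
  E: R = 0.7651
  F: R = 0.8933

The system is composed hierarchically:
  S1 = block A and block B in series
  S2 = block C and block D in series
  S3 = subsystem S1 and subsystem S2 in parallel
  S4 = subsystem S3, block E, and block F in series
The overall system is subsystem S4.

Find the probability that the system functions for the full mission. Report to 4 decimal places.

0.6357

Series (A and B): 0.943000 × 0.874900 = 0.825031
Series (C and D): 0.752000 × 0.799100 = 0.600923
Parallel ([0.825031] and [0.600923]): 1 − (1 − 0.825031)(1 − 0.600923) = 0.930174
Series ([0.930174], E, and F): 0.930174 × 0.765100 × 0.893300 = 0.6357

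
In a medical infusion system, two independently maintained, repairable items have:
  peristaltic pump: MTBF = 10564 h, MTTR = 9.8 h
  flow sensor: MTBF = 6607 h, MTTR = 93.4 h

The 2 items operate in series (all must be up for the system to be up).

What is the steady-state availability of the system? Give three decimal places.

A(peristaltic pump) = MTBF/(MTBF+MTTR) = 10564/(10564+9.8) = 0.999073
A(flow sensor) = MTBF/(MTBF+MTTR) = 6607/(6607+93.4) = 0.986061
Series availability: 0.999073 × 0.986061 = 0.985

0.985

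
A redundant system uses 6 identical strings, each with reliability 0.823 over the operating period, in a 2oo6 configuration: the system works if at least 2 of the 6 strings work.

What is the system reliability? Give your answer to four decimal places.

0.9991

R = Σ_{i=2}^{6} C(6,i) p^i (1−p)^{6−i} with p = 0.823
C(6,2)·0.823^2·0.177^4 = 0.009972
C(6,3)·0.823^3·0.177^3 = 0.061823
C(6,4)·0.823^4·0.177^2 = 0.215594
C(6,5)·0.823^5·0.177^1 = 0.400981
C(6,6)·0.823^6·0.177^0 = 0.310741
Sum = 0.9991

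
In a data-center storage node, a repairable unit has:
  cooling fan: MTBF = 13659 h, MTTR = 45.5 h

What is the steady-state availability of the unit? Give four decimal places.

0.9967

A(cooling fan) = MTBF/(MTBF+MTTR) = 13659/(13659+45.5) = 0.9967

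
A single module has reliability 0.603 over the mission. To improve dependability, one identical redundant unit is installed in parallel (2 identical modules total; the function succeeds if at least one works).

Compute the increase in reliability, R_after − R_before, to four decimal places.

0.2394

R_before = 0.603
R_after = 1 − (1 − 0.603)^2 = 0.8424
ΔR = 0.8424 − 0.603 = 0.2394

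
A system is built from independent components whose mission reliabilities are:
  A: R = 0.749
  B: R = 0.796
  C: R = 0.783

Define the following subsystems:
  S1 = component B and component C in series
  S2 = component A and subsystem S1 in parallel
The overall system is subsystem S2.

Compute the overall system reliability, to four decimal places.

Series (B and C): 0.796000 × 0.783000 = 0.623268
Parallel (A and [0.623268]): 1 − (1 − 0.749000)(1 − 0.623268) = 0.9054

0.9054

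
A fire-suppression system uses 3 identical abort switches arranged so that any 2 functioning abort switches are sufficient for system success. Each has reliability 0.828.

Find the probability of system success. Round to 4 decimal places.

R = Σ_{i=2}^{3} C(3,i) p^i (1−p)^{3−i} with p = 0.828
C(3,2)·0.828^2·0.172^1 = 0.353761
C(3,3)·0.828^3·0.172^0 = 0.567664
Sum = 0.9214

0.9214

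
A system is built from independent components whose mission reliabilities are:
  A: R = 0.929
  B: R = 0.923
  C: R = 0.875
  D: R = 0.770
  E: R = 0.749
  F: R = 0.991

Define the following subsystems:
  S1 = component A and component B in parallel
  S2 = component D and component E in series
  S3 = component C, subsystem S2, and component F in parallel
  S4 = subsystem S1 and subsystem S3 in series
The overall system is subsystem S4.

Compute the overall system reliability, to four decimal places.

0.9941

Parallel (A and B): 1 − (1 − 0.929000)(1 − 0.923000) = 0.994533
Series (D and E): 0.770000 × 0.749000 = 0.576730
Parallel (C, [0.576730], and F): 1 − (1 − 0.875000)(1 − 0.576730)(1 − 0.991000) = 0.999524
Series ([0.994533] and [0.999524]): 0.994533 × 0.999524 = 0.9941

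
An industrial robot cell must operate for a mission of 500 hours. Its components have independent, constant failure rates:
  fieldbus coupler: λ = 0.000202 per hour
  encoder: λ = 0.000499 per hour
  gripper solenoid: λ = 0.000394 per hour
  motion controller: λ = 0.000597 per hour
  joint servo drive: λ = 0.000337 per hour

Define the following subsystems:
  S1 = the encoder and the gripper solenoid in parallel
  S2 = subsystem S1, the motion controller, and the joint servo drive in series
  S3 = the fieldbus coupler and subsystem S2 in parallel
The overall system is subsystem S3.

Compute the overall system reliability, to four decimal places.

0.9618

R(fieldbus coupler) = exp(−0.000202 × 500) = 0.903933
R(encoder) = exp(−0.000499 × 500) = 0.779190
R(gripper solenoid) = exp(−0.000394 × 500) = 0.821191
R(motion controller) = exp(−0.000597 × 500) = 0.741930
R(joint servo drive) = exp(−0.000337 × 500) = 0.844931
Parallel (encoder and gripper solenoid): 1 − (1 − 0.779190)(1 − 0.821191) = 0.960517
Series ([0.960517], motion controller, and joint servo drive): 0.960517 × 0.741930 × 0.844931 = 0.602129
Parallel (fieldbus coupler and [0.602129]): 1 − (1 − 0.903933)(1 − 0.602129) = 0.9618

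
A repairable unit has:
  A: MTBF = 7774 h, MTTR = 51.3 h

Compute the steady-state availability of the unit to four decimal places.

A(A) = MTBF/(MTBF+MTTR) = 7774/(7774+51.3) = 0.9934

0.9934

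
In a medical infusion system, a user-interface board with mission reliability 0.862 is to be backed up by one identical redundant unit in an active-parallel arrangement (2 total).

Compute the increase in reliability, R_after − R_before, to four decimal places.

0.1190

R_before = 0.862
R_after = 1 − (1 − 0.862)^2 = 0.9810
ΔR = 0.9810 − 0.862 = 0.1190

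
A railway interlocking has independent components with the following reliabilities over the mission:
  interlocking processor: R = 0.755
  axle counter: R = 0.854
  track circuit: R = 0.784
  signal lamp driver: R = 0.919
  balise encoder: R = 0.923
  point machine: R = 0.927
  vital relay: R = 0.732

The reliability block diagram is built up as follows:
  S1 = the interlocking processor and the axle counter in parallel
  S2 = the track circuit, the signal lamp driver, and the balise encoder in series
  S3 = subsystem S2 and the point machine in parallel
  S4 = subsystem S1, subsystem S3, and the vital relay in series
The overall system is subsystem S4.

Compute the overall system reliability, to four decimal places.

0.6886

Parallel (interlocking processor and axle counter): 1 − (1 − 0.755000)(1 − 0.854000) = 0.964230
Series (track circuit, signal lamp driver, and balise encoder): 0.784000 × 0.919000 × 0.923000 = 0.665018
Parallel ([0.665018] and point machine): 1 − (1 − 0.665018)(1 − 0.927000) = 0.975546
Series ([0.964230], [0.975546], and vital relay): 0.964230 × 0.975546 × 0.732000 = 0.6886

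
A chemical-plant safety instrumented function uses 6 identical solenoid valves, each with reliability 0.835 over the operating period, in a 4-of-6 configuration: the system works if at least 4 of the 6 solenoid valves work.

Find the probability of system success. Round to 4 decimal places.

R = Σ_{i=4}^{6} C(6,i) p^i (1−p)^{6−i} with p = 0.835
C(6,4)·0.835^4·0.165^2 = 0.198520
C(6,5)·0.835^5·0.165^1 = 0.401853
C(6,6)·0.835^6·0.165^0 = 0.338937
Sum = 0.9393

0.9393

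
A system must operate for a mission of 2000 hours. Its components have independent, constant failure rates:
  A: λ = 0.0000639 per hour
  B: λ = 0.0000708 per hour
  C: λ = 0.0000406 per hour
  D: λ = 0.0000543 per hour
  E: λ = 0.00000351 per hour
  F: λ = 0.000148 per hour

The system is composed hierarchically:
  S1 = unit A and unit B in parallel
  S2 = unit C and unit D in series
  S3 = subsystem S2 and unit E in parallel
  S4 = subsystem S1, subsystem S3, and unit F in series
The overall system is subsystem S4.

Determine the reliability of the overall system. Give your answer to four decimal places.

0.7311

R(A) = exp(−0.0000639 × 2000) = 0.880029
R(B) = exp(−0.0000708 × 2000) = 0.867968
R(C) = exp(−0.0000406 × 2000) = 0.922009
R(D) = exp(−0.0000543 × 2000) = 0.897089
R(E) = exp(−0.00000351 × 2000) = 0.993005
R(F) = exp(−0.000148 × 2000) = 0.743787
Parallel (A and B): 1 − (1 − 0.880029)(1 − 0.867968) = 0.984160
Series (C and D): 0.922009 × 0.897089 = 0.827124
Parallel ([0.827124] and E): 1 − (1 − 0.827124)(1 − 0.993005) = 0.998791
Series ([0.984160], [0.998791], and F): 0.984160 × 0.998791 × 0.743787 = 0.7311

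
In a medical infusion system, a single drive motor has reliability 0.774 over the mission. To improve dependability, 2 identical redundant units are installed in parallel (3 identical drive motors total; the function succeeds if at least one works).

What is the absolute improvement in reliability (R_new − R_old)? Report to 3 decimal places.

R_before = 0.774
R_after = 1 − (1 − 0.774)^3 = 0.988
ΔR = 0.988 − 0.774 = 0.214

0.214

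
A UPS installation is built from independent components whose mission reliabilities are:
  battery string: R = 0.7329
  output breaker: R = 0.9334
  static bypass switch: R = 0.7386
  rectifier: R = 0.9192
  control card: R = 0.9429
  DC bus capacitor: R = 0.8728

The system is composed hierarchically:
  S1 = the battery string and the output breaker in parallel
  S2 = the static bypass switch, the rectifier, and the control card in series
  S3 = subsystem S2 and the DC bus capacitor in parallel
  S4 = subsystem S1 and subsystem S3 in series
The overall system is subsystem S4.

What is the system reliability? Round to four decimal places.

Parallel (battery string and output breaker): 1 − (1 − 0.732900)(1 − 0.933400) = 0.982211
Series (static bypass switch, rectifier, and control card): 0.738600 × 0.919200 × 0.942900 = 0.640155
Parallel ([0.640155] and DC bus capacitor): 1 − (1 − 0.640155)(1 − 0.872800) = 0.954228
Series ([0.982211] and [0.954228]): 0.982211 × 0.954228 = 0.9373

0.9373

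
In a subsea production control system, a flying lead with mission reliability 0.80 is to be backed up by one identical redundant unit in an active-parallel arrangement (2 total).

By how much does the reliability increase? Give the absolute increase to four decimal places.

0.1600

R_before = 0.80
R_after = 1 − (1 − 0.80)^2 = 0.9600
ΔR = 0.9600 − 0.80 = 0.1600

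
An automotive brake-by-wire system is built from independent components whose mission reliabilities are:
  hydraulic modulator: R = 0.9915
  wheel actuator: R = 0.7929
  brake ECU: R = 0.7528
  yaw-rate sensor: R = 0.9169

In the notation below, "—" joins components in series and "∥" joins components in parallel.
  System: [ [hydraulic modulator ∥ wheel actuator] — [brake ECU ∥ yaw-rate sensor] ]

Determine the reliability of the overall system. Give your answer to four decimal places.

0.9777

Parallel (hydraulic modulator and wheel actuator): 1 − (1 − 0.991500)(1 − 0.792900) = 0.998240
Parallel (brake ECU and yaw-rate sensor): 1 − (1 − 0.752800)(1 − 0.916900) = 0.979458
Series ([0.998240] and [0.979458]): 0.998240 × 0.979458 = 0.9777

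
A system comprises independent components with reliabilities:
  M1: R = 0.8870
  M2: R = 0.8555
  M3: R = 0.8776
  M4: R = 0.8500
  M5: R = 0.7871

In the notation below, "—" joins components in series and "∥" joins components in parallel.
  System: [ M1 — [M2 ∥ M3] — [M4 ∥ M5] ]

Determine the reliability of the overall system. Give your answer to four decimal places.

0.8435

Parallel (M2 and M3): 1 − (1 − 0.855500)(1 − 0.877600) = 0.982313
Parallel (M4 and M5): 1 − (1 − 0.850000)(1 − 0.787100) = 0.968065
Series (M1, [0.982313], and [0.968065]): 0.887000 × 0.982313 × 0.968065 = 0.8435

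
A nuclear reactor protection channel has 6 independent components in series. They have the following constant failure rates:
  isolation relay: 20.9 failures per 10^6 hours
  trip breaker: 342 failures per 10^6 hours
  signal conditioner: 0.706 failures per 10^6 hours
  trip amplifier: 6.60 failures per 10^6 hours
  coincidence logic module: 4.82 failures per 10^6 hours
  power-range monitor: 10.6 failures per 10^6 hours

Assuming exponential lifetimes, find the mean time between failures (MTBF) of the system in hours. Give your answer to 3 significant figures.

2590

Series of exponential components: λ_sys = Σ λ_i
λ_sys = 0.0000209 + 0.000342 + 0.000000706 + 0.00000660 + 0.00000482 + 0.0000106 = 3.8563e-04 /h
MTBF = 1 / λ_sys = 2590 h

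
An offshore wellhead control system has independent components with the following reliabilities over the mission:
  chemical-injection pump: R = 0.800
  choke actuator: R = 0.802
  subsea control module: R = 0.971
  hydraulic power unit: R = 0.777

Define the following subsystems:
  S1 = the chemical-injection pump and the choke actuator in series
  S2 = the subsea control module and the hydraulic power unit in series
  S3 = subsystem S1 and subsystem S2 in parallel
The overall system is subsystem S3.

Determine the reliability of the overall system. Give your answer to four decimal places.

0.9120

Series (chemical-injection pump and choke actuator): 0.800000 × 0.802000 = 0.641600
Series (subsea control module and hydraulic power unit): 0.971000 × 0.777000 = 0.754467
Parallel ([0.641600] and [0.754467]): 1 − (1 − 0.641600)(1 − 0.754467) = 0.9120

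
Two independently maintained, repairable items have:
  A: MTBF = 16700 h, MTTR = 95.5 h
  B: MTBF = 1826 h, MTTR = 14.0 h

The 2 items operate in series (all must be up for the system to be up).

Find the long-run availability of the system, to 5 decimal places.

0.98675

A(A) = MTBF/(MTBF+MTTR) = 16700/(16700+95.5) = 0.994314
A(B) = MTBF/(MTBF+MTTR) = 1826/(1826+14.0) = 0.992391
Series availability: 0.994314 × 0.992391 = 0.98675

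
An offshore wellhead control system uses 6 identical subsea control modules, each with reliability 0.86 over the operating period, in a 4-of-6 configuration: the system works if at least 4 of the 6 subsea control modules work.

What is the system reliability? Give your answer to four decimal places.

0.9605

R = Σ_{i=4}^{6} C(6,i) p^i (1−p)^{6−i} with p = 0.86
C(6,4)·0.86^4·0.14^2 = 0.160820
C(6,5)·0.86^5·0.14^1 = 0.395159
C(6,6)·0.86^6·0.14^0 = 0.404567
Sum = 0.9605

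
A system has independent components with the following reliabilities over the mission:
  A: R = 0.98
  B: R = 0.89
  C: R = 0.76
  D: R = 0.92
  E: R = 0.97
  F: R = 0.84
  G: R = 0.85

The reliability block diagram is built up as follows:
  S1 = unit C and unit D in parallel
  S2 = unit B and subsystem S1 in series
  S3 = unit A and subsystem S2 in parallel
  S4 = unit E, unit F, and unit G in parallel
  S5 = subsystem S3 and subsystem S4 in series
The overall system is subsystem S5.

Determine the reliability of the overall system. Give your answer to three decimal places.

0.997

Parallel (C and D): 1 − (1 − 0.76000)(1 − 0.92000) = 0.98080
Series (B and [0.98080]): 0.89000 × 0.98080 = 0.87291
Parallel (A and [0.87291]): 1 − (1 − 0.98000)(1 − 0.87291) = 0.99746
Parallel (E, F, and G): 1 − (1 − 0.97000)(1 − 0.84000)(1 − 0.85000) = 0.99928
Series ([0.99746] and [0.99928]): 0.99746 × 0.99928 = 0.997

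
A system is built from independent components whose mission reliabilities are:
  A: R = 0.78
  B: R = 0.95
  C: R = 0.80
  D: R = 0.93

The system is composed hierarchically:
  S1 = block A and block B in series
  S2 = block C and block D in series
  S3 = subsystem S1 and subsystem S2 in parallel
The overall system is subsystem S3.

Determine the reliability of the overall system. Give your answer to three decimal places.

Series (A and B): 0.78000 × 0.95000 = 0.74100
Series (C and D): 0.80000 × 0.93000 = 0.74400
Parallel ([0.74100] and [0.74400]): 1 − (1 − 0.74100)(1 − 0.74400) = 0.934

0.934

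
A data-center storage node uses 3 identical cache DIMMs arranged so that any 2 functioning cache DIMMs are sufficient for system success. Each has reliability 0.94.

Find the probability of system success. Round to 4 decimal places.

0.9896

R = Σ_{i=2}^{3} C(3,i) p^i (1−p)^{3−i} with p = 0.94
C(3,2)·0.94^2·0.06^1 = 0.159048
C(3,3)·0.94^3·0.06^0 = 0.830584
Sum = 0.9896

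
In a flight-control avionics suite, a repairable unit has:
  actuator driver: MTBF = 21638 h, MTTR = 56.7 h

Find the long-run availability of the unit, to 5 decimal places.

A(actuator driver) = MTBF/(MTBF+MTTR) = 21638/(21638+56.7) = 0.99739

0.99739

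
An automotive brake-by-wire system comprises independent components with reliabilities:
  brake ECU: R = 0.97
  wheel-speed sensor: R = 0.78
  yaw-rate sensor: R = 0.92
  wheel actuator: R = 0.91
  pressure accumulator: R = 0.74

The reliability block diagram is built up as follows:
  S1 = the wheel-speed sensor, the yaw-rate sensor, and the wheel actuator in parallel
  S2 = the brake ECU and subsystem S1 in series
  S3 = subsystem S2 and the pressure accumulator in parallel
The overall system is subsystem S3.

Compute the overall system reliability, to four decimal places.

Parallel (wheel-speed sensor, yaw-rate sensor, and wheel actuator): 1 − (1 − 0.780000)(1 − 0.920000)(1 − 0.910000) = 0.998416
Series (brake ECU and [0.998416]): 0.970000 × 0.998416 = 0.968464
Parallel ([0.968464] and pressure accumulator): 1 − (1 − 0.968464)(1 − 0.740000) = 0.9918

0.9918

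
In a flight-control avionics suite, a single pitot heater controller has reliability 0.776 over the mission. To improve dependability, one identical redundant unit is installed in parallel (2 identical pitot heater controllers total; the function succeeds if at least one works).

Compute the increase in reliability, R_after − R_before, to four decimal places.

0.1738

R_before = 0.776
R_after = 1 − (1 − 0.776)^2 = 0.9498
ΔR = 0.9498 − 0.776 = 0.1738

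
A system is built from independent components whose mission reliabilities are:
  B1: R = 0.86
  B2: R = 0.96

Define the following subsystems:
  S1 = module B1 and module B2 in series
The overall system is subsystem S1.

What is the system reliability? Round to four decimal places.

0.8256

Series (B1 and B2): 0.860000 × 0.960000 = 0.8256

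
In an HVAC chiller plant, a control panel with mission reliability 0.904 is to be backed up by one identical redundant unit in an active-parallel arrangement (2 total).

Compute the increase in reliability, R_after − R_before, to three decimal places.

R_before = 0.904
R_after = 1 − (1 − 0.904)^2 = 0.991
ΔR = 0.991 − 0.904 = 0.087

0.087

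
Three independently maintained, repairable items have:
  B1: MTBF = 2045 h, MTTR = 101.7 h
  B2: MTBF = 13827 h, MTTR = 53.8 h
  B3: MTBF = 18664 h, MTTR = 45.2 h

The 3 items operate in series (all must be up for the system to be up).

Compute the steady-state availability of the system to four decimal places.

0.9466

A(B1) = MTBF/(MTBF+MTTR) = 2045/(2045+101.7) = 0.952625
A(B2) = MTBF/(MTBF+MTTR) = 13827/(13827+53.8) = 0.996124
A(B3) = MTBF/(MTBF+MTTR) = 18664/(18664+45.2) = 0.997584
Series availability: 0.952625 × 0.996124 × 0.997584 = 0.9466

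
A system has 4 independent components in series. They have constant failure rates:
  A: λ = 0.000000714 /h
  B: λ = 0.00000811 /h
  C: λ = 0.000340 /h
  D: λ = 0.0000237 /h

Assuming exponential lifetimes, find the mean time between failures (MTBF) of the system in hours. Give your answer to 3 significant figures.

2680

Series of exponential components: λ_sys = Σ λ_i
λ_sys = 0.000000714 + 0.00000811 + 0.000340 + 0.0000237 = 3.7252e-04 /h
MTBF = 1 / λ_sys = 2680 h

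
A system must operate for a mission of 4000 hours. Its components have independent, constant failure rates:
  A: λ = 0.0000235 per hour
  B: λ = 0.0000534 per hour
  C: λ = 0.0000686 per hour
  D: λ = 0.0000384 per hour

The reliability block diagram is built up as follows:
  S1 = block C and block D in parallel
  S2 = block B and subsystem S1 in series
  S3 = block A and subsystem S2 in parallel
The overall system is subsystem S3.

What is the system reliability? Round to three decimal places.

0.980

R(A) = exp(−0.0000235 × 4000) = 0.91028
R(B) = exp(−0.0000534 × 4000) = 0.80767
R(C) = exp(−0.0000686 × 4000) = 0.76003
R(D) = exp(−0.0000384 × 4000) = 0.85761
Parallel (C and D): 1 − (1 − 0.76003)(1 − 0.85761) = 0.96583
Series (B and [0.96583]): 0.80767 × 0.96583 = 0.78007
Parallel (A and [0.78007]): 1 − (1 − 0.91028)(1 − 0.78007) = 0.980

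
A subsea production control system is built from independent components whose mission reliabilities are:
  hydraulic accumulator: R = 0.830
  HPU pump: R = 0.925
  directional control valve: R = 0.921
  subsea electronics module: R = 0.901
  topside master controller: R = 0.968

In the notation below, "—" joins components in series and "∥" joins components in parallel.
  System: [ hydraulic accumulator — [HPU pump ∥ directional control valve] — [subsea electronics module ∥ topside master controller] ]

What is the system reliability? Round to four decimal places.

Parallel (HPU pump and directional control valve): 1 − (1 − 0.925000)(1 − 0.921000) = 0.994075
Parallel (subsea electronics module and topside master controller): 1 − (1 − 0.901000)(1 − 0.968000) = 0.996832
Series (hydraulic accumulator, [0.994075], and [0.996832]): 0.830000 × 0.994075 × 0.996832 = 0.8225

0.8225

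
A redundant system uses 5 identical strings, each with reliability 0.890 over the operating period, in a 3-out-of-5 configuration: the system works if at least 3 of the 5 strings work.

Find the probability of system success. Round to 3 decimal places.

0.989

R = Σ_{i=3}^{5} C(5,i) p^i (1−p)^{5−i} with p = 0.890
C(5,3)·0.890^3·0.110^2 = 0.08530
C(5,4)·0.890^4·0.110^1 = 0.34508
C(5,5)·0.890^5·0.110^0 = 0.55841
Sum = 0.989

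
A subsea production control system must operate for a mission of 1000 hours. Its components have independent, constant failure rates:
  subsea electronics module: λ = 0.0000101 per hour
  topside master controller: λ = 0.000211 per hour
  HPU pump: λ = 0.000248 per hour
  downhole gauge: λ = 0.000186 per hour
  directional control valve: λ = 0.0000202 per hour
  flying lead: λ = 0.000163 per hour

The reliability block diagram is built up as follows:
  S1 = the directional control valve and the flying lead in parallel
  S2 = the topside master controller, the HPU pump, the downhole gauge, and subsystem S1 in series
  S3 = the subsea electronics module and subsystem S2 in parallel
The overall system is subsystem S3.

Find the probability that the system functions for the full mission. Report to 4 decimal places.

R(subsea electronics module) = exp(−0.0000101 × 1000) = 0.989951
R(topside master controller) = exp(−0.000211 × 1000) = 0.809774
R(HPU pump) = exp(−0.000248 × 1000) = 0.780360
R(downhole gauge) = exp(−0.000186 × 1000) = 0.830274
R(directional control valve) = exp(−0.0000202 × 1000) = 0.980003
R(flying lead) = exp(−0.000163 × 1000) = 0.849591
Parallel (directional control valve and flying lead): 1 − (1 − 0.980003)(1 − 0.849591) = 0.996992
Series (topside master controller, HPU pump, downhole gauge, and [0.996992]): 0.809774 × 0.780360 × 0.830274 × 0.996992 = 0.523085
Parallel (subsea electronics module and [0.523085]): 1 − (1 − 0.989951)(1 − 0.523085) = 0.9952

0.9952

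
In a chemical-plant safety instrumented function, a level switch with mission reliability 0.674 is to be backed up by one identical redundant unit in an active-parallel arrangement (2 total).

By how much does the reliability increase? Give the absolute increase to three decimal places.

0.220

R_before = 0.674
R_after = 1 − (1 − 0.674)^2 = 0.894
ΔR = 0.894 − 0.674 = 0.220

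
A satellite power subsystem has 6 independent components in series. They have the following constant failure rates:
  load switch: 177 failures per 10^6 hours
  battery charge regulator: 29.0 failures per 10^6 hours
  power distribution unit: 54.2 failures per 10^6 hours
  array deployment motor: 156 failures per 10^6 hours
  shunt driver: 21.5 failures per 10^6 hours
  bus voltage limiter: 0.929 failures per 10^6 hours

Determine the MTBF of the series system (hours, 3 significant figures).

Series of exponential components: λ_sys = Σ λ_i
λ_sys = 0.000177 + 0.0000290 + 0.0000542 + 0.000156 + 0.0000215 + 0.000000929 = 4.3863e-04 /h
MTBF = 1 / λ_sys = 2280 h

2280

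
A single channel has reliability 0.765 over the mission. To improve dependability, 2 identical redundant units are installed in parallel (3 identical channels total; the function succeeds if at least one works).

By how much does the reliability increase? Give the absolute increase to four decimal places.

0.2220

R_before = 0.765
R_after = 1 − (1 − 0.765)^3 = 0.9870
ΔR = 0.9870 − 0.765 = 0.2220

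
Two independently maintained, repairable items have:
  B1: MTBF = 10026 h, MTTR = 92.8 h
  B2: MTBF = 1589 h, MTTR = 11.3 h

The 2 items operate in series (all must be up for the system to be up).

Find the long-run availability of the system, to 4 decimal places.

0.9838

A(B1) = MTBF/(MTBF+MTTR) = 10026/(10026+92.8) = 0.990829
A(B2) = MTBF/(MTBF+MTTR) = 1589/(1589+11.3) = 0.992939
Series availability: 0.990829 × 0.992939 = 0.9838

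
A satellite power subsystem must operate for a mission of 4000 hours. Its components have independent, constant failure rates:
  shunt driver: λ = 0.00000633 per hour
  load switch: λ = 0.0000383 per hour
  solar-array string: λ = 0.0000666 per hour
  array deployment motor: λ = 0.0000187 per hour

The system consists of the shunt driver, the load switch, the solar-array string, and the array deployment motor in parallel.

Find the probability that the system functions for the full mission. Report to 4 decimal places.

0.9999

R(shunt driver) = exp(−0.00000633 × 4000) = 0.974998
R(load switch) = exp(−0.0000383 × 4000) = 0.857958
R(solar-array string) = exp(−0.0000666 × 4000) = 0.766133
R(array deployment motor) = exp(−0.0000187 × 4000) = 0.927929
Parallel (shunt driver, load switch, solar-array string, and array deployment motor): 1 − (1 − 0.974998)(1 − 0.857958)(1 − 0.766133)(1 − 0.927929) = 0.9999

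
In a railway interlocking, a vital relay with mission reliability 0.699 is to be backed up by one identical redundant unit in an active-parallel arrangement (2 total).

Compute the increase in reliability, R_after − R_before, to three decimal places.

0.210

R_before = 0.699
R_after = 1 − (1 − 0.699)^2 = 0.909
ΔR = 0.909 − 0.699 = 0.210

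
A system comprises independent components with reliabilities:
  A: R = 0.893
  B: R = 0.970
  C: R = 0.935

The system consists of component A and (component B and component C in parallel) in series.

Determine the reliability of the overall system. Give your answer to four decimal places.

0.8913

Parallel (B and C): 1 − (1 − 0.970000)(1 − 0.935000) = 0.998050
Series (A and [0.998050]): 0.893000 × 0.998050 = 0.8913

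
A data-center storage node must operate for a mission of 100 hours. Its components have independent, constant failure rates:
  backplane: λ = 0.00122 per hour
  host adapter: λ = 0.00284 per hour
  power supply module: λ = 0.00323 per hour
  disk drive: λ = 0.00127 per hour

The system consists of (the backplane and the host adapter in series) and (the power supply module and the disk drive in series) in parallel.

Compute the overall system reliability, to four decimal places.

R(backplane) = exp(−0.00122 × 100) = 0.885148
R(host adapter) = exp(−0.00284 × 100) = 0.752767
R(power supply module) = exp(−0.00323 × 100) = 0.723974
R(disk drive) = exp(−0.00127 × 100) = 0.880734
Series (backplane and host adapter): 0.885148 × 0.752767 = 0.666310
Series (power supply module and disk drive): 0.723974 × 0.880734 = 0.637629
Parallel ([0.666310] and [0.637629]): 1 − (1 − 0.666310)(1 − 0.637629) = 0.8791

0.8791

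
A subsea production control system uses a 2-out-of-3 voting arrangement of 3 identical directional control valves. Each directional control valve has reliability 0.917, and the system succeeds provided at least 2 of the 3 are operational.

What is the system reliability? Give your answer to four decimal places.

0.9805

R = Σ_{i=2}^{3} C(3,i) p^i (1−p)^{3−i} with p = 0.917
C(3,2)·0.917^2·0.083^1 = 0.209381
C(3,3)·0.917^3·0.083^0 = 0.771095
Sum = 0.9805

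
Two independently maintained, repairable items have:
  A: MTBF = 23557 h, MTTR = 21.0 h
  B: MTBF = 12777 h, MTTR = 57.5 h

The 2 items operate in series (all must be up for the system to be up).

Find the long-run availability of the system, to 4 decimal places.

A(A) = MTBF/(MTBF+MTTR) = 23557/(23557+21.0) = 0.999109
A(B) = MTBF/(MTBF+MTTR) = 12777/(12777+57.5) = 0.995520
Series availability: 0.999109 × 0.995520 = 0.9946

0.9946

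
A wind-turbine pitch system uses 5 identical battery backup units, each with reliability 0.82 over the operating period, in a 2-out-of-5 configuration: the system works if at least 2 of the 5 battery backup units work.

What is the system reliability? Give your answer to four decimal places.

0.9955

R = Σ_{i=2}^{5} C(5,i) p^i (1−p)^{5−i} with p = 0.82
C(5,2)·0.82^2·0.18^3 = 0.039214
C(5,3)·0.82^3·0.18^2 = 0.178643
C(5,4)·0.82^4·0.18^1 = 0.406910
C(5,5)·0.82^5·0.18^0 = 0.370740
Sum = 0.9955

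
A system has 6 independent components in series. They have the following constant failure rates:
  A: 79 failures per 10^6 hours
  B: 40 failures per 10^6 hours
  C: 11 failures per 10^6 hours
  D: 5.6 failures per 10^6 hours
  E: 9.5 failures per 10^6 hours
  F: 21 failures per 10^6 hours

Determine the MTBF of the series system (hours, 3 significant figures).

6020

Series of exponential components: λ_sys = Σ λ_i
λ_sys = 0.000079 + 0.000040 + 0.000011 + 0.0000056 + 0.0000095 + 0.000021 = 1.6610e-04 /h
MTBF = 1 / λ_sys = 6020 h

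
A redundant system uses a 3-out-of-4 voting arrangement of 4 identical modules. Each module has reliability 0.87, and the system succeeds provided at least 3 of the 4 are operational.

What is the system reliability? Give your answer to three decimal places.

R = Σ_{i=3}^{4} C(4,i) p^i (1−p)^{4−i} with p = 0.87
C(4,3)·0.87^3·0.13^1 = 0.34242
C(4,4)·0.87^4·0.13^0 = 0.57290
Sum = 0.915

0.915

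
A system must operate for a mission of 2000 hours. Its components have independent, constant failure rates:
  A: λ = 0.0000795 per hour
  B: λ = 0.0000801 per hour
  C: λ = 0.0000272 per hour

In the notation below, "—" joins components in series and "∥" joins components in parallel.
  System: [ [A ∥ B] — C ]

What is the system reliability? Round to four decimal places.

R(A) = exp(−0.0000795 × 2000) = 0.852996
R(B) = exp(−0.0000801 × 2000) = 0.851973
R(C) = exp(−0.0000272 × 2000) = 0.947053
Parallel (A and B): 1 − (1 − 0.852996)(1 − 0.851973) = 0.978239
Series ([0.978239] and C): 0.978239 × 0.947053 = 0.9264

0.9264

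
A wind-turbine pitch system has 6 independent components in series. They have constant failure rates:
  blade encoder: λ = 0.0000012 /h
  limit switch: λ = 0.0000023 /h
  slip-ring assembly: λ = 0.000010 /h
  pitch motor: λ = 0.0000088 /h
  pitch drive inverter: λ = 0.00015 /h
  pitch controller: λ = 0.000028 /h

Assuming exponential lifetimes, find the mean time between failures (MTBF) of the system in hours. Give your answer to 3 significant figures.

Series of exponential components: λ_sys = Σ λ_i
λ_sys = 0.0000012 + 0.0000023 + 0.000010 + 0.0000088 + 0.00015 + 0.000028 = 2.0030e-04 /h
MTBF = 1 / λ_sys = 4990 h

4990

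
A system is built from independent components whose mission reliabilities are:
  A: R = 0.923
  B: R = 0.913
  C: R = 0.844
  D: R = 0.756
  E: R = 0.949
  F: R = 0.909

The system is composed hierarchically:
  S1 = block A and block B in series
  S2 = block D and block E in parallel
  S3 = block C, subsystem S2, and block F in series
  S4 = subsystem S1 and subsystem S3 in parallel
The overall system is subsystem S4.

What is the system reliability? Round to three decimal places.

Series (A and B): 0.92300 × 0.91300 = 0.84270
Parallel (D and E): 1 − (1 − 0.75600)(1 − 0.94900) = 0.98756
Series (C, [0.98756], and F): 0.84400 × 0.98756 × 0.90900 = 0.75765
Parallel ([0.84270] and [0.75765]): 1 − (1 − 0.84270)(1 − 0.75765) = 0.962

0.962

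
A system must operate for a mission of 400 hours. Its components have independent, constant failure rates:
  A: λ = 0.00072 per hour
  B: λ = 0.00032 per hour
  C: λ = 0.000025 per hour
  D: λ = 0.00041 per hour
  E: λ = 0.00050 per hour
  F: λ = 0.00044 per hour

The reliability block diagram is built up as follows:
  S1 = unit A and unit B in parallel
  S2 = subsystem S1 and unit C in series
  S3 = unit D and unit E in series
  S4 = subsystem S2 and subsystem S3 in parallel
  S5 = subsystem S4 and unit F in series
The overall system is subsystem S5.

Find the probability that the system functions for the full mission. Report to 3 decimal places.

R(A) = exp(−0.00072 × 400) = 0.74976
R(B) = exp(−0.00032 × 400) = 0.87985
R(C) = exp(−0.000025 × 400) = 0.99005
R(D) = exp(−0.00041 × 400) = 0.84874
R(E) = exp(−0.00050 × 400) = 0.81873
R(F) = exp(−0.00044 × 400) = 0.83862
Parallel (A and B): 1 − (1 − 0.74976)(1 − 0.87985) = 0.96993
Series ([0.96993] and C): 0.96993 × 0.99005 = 0.96028
Series (D and E): 0.84874 × 0.81873 = 0.69489
Parallel ([0.96028] and [0.69489]): 1 − (1 − 0.96028)(1 − 0.69489) = 0.98788
Series ([0.98788] and F): 0.98788 × 0.83862 = 0.828

0.828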